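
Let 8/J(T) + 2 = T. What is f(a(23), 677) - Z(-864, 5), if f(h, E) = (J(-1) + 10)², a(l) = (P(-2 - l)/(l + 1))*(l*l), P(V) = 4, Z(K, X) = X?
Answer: 439/9 ≈ 48.778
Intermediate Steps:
J(T) = 8/(-2 + T)
a(l) = 4*l²/(1 + l) (a(l) = (4/(l + 1))*(l*l) = (4/(1 + l))*l² = 4*l²/(1 + l))
f(h, E) = 484/9 (f(h, E) = (8/(-2 - 1) + 10)² = (8/(-3) + 10)² = (8*(-⅓) + 10)² = (-8/3 + 10)² = (22/3)² = 484/9)
f(a(23), 677) - Z(-864, 5) = 484/9 - 1*5 = 484/9 - 5 = 439/9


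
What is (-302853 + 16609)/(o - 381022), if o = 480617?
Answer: -286244/99595 ≈ -2.8741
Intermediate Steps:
(-302853 + 16609)/(o - 381022) = (-302853 + 16609)/(480617 - 381022) = -286244/99595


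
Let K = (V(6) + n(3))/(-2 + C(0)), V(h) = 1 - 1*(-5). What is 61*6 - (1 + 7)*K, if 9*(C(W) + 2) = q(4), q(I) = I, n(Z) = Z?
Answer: 1545/4 ≈ 386.25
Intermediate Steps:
V(h) = 6 (V(h) = 1 + 5 = 6)
C(W) = -14/9 (C(W) = -2 + (⅑)*4 = -2 + 4/9 = -14/9)
K = -81/32 (K = (6 + 3)/(-2 - 14/9) = 9/(-32/9) = 9*(-9/32) = -81/32 ≈ -2.5313)
61*6 - (1 + 7)*K = 61*6 - (1 + 7)*(-81)/32 = 366 - 8*(-81)/32 = 366 - 1*(-81/4) = 366 + 81/4 = 1545/4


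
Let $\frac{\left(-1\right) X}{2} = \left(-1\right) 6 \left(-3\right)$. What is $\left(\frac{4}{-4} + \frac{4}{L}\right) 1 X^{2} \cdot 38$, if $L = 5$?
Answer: $- \frac{49248}{5} \approx -9849.6$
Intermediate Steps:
$X = -36$ ($X = - 2 \left(-1\right) 6 \left(-3\right) = - 2 \left(\left(-6\right) \left(-3\right)\right) = \left(-2\right) 18 = -36$)
$\left(\frac{4}{-4} + \frac{4}{L}\right) 1 X^{2} \cdot 38 = \left(\frac{4}{-4} + \frac{4}{5}\right) 1 \left(-36\right)^{2} \cdot 38 = \left(4 \left(- \frac{1}{4}\right) + 4 \cdot \frac{1}{5}\right) 1 \cdot 1296 \cdot 38 = \left(-1 + \frac{4}{5}\right) 1 \cdot 1296 \cdot 38 = \left(- \frac{1}{5}\right) 1 \cdot 1296 \cdot 38 = \left(- \frac{1}{5}\right) 1296 \cdot 38 = \left(- \frac{1296}{5}\right) 38 = - \frac{49248}{5}$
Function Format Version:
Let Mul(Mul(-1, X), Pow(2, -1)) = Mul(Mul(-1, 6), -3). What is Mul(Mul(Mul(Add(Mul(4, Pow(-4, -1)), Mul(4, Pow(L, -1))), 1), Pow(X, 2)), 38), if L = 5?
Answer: Rational(-49248, 5) ≈ -9849.6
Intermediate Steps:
X = -36 (X = Mul(-2, Mul(Mul(-1, 6), -3)) = Mul(-2, Mul(-6, -3)) = Mul(-2, 18) = -36)
Mul(Mul(Mul(Add(Mul(4, Pow(-4, -1)), Mul(4, Pow(L, -1))), 1), Pow(X, 2)), 38) = Mul(Mul(Mul(Add(Mul(4, Pow(-4, -1)), Mul(4, Pow(5, -1))), 1), Pow(-36, 2)), 38) = Mul(Mul(Mul(Add(Mul(4, Rational(-1, 4)), Mul(4, Rational(1, 5))), 1), 1296), 38) = Mul(Mul(Mul(Add(-1, Rational(4, 5)), 1), 1296), 38) = Mul(Mul(Mul(Rational(-1, 5), 1), 1296), 38) = Mul(Mul(Rational(-1, 5), 1296), 38) = Mul(Rational(-1296, 5), 38) = Rational(-49248, 5)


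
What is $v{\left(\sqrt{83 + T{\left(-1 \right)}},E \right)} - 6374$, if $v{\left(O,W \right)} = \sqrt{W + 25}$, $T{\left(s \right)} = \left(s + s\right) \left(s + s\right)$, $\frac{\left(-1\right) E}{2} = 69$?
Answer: $-6374 + i \sqrt{113} \approx -6374.0 + 10.63 i$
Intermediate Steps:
$E = -138$ ($E = \left(-2\right) 69 = -138$)
$T{\left(s \right)} = 4 s^{2}$ ($T{\left(s \right)} = 2 s 2 s = 4 s^{2}$)
$v{\left(O,W \right)} = \sqrt{25 + W}$
$v{\left(\sqrt{83 + T{\left(-1 \right)}},E \right)} - 6374 = \sqrt{25 - 138} - 6374 = \sqrt{-113} - 6374 = i \sqrt{113} - 6374 = -6374 + i \sqrt{113}$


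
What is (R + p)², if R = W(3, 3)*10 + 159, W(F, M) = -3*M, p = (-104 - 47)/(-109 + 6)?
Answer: 52678564/10609 ≈ 4965.5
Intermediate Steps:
p = 151/103 (p = -151/(-103) = -151*(-1/103) = 151/103 ≈ 1.4660)
R = 69 (R = -3*3*10 + 159 = -9*10 + 159 = -90 + 159 = 69)
(R + p)² = (69 + 151/103)² = (7258/103)² = 52678564/10609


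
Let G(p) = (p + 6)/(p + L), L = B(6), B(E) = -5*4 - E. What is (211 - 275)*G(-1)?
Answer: 320/27 ≈ 11.852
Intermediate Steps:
B(E) = -20 - E
L = -26 (L = -20 - 1*6 = -20 - 6 = -26)
G(p) = (6 + p)/(-26 + p) (G(p) = (p + 6)/(p - 26) = (6 + p)/(-26 + p))
(211 - 275)*G(-1) = (211 - 275)*((6 - 1)/(-26 - 1)) = -64*5/(-27) = -(-64)*5/27 = -64*(-5/27) = 320/27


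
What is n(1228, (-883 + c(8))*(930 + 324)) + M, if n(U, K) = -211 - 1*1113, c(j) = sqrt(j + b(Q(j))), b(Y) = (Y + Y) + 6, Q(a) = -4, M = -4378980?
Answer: -4380304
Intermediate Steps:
b(Y) = 6 + 2*Y (b(Y) = 2*Y + 6 = 6 + 2*Y)
c(j) = sqrt(-2 + j) (c(j) = sqrt(j + (6 + 2*(-4))) = sqrt(j + (6 - 8)) = sqrt(j - 2) = sqrt(-2 + j))
n(U, K) = -1324 (n(U, K) = -211 - 1113 = -1324)
n(1228, (-883 + c(8))*(930 + 324)) + M = -1324 - 4378980 = -4380304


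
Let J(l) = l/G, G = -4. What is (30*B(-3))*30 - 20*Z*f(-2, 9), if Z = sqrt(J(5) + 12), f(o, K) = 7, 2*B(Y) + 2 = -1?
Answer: -1350 - 70*sqrt(43) ≈ -1809.0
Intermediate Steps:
B(Y) = -3/2 (B(Y) = -1 + (1/2)*(-1) = -1 - 1/2 = -3/2)
J(l) = -l/4 (J(l) = l/(-4) = l*(-1/4) = -l/4)
Z = sqrt(43)/2 (Z = sqrt(-1/4*5 + 12) = sqrt(-5/4 + 12) = sqrt(43/4) = sqrt(43)/2 ≈ 3.2787)
(30*B(-3))*30 - 20*Z*f(-2, 9) = (30*(-3/2))*30 - 20*(sqrt(43)/2)*7 = -45*30 - 10*sqrt(43)*7 = -1350 - 70*sqrt(43)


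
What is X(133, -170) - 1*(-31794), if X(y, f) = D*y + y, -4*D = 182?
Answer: 51751/2 ≈ 25876.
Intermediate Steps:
D = -91/2 (D = -1/4*182 = -91/2 ≈ -45.500)
X(y, f) = -89*y/2 (X(y, f) = -91*y/2 + y = -89*y/2)
X(133, -170) - 1*(-31794) = -89/2*133 - 1*(-31794) = -11837/2 + 31794 = 51751/2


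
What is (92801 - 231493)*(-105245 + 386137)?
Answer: -38957473264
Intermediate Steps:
(92801 - 231493)*(-105245 + 386137) = -138692*280892 = -38957473264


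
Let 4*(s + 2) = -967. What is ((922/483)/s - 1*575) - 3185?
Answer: -1770681688/470925 ≈ -3760.0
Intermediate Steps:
s = -975/4 (s = -2 + (¼)*(-967) = -2 - 967/4 = -975/4 ≈ -243.75)
((922/483)/s - 1*575) - 3185 = ((922/483)/(-975/4) - 1*575) - 3185 = ((922*(1/483))*(-4/975) - 575) - 3185 = ((922/483)*(-4/975) - 575) - 3185 = (-3688/470925 - 575) - 3185 = -270785563/470925 - 3185 = -1770681688/470925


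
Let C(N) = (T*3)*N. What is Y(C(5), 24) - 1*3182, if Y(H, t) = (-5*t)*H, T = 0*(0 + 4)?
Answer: -3182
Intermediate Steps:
T = 0 (T = 0*4 = 0)
C(N) = 0 (C(N) = (0*3)*N = 0*N = 0)
Y(H, t) = -5*H*t
Y(C(5), 24) - 1*3182 = -5*0*24 - 1*3182 = 0 - 3182 = -3182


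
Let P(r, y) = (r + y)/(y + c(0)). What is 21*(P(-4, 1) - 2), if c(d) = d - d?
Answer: -105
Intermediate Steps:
c(d) = 0
P(r, y) = (r + y)/y (P(r, y) = (r + y)/(y + 0) = (r + y)/y)
21*(P(-4, 1) - 2) = 21*((-4 + 1)/1 - 2) = 21*(1*(-3) - 2) = 21*(-3 - 2) = 21*(-5) = -105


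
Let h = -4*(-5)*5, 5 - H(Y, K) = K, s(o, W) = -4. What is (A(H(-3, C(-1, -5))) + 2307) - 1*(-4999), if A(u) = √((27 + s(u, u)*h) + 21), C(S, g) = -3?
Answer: 7306 + 4*I*√22 ≈ 7306.0 + 18.762*I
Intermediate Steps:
H(Y, K) = 5 - K
h = 100 (h = 20*5 = 100)
A(u) = 4*I*√22 (A(u) = √((27 - 4*100) + 21) = √((27 - 400) + 21) = √(-373 + 21) = √(-352) = 4*I*√22)
(A(H(-3, C(-1, -5))) + 2307) - 1*(-4999) = (4*I*√22 + 2307) - 1*(-4999) = (2307 + 4*I*√22) + 4999 = 7306 + 4*I*√22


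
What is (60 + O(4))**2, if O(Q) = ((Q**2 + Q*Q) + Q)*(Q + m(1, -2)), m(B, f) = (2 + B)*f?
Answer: 144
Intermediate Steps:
m(B, f) = f*(2 + B)
O(Q) = (-6 + Q)*(Q + 2*Q**2) (O(Q) = ((Q**2 + Q*Q) + Q)*(Q - 2*(2 + 1)) = ((Q**2 + Q**2) + Q)*(Q - 2*3) = (2*Q**2 + Q)*(Q - 6) = (Q + 2*Q**2)*(-6 + Q) = (-6 + Q)*(Q + 2*Q**2))
(60 + O(4))**2 = (60 + 4*(-6 - 11*4 + 2*4**2))**2 = (60 + 4*(-6 - 44 + 2*16))**2 = (60 + 4*(-6 - 44 + 32))**2 = (60 + 4*(-18))**2 = (60 - 72)**2 = (-12)**2 = 144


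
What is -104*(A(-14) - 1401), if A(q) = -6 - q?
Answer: 144872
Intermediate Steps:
-104*(A(-14) - 1401) = -104*((-6 - 1*(-14)) - 1401) = -104*((-6 + 14) - 1401) = -104*(8 - 1401) = -104*(-1393) = 144872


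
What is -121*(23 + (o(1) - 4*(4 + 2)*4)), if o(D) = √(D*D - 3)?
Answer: 8833 - 121*I*√2 ≈ 8833.0 - 171.12*I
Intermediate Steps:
o(D) = √(-3 + D²) (o(D) = √(D² - 3) = √(-3 + D²))
-121*(23 + (o(1) - 4*(4 + 2)*4)) = -121*(23 + (√(-3 + 1²) - 4*(4 + 2)*4)) = -121*(23 + (√(-3 + 1) - 24*4)) = -121*(23 + (√(-2) - 4*24)) = -121*(23 + (I*√2 - 96)) = -121*(23 + (-96 + I*√2)) = -121*(-73 + I*√2) = 8833 - 121*I*√2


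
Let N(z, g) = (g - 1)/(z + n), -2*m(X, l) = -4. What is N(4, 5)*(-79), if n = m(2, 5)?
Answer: -158/3 ≈ -52.667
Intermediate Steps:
m(X, l) = 2 (m(X, l) = -1/2*(-4) = 2)
n = 2
N(z, g) = (-1 + g)/(2 + z) (N(z, g) = (g - 1)/(z + 2) = (-1 + g)/(2 + z))
N(4, 5)*(-79) = ((-1 + 5)/(2 + 4))*(-79) = (4/6)*(-79) = ((1/6)*4)*(-79) = (2/3)*(-79) = -158/3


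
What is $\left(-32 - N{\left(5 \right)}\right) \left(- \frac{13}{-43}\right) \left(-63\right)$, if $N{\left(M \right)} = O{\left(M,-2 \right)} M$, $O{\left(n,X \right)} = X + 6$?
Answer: $\frac{42588}{43} \approx 990.42$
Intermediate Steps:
$O{\left(n,X \right)} = 6 + X$
$N{\left(M \right)} = 4 M$ ($N{\left(M \right)} = \left(6 - 2\right) M = 4 M$)
$\left(-32 - N{\left(5 \right)}\right) \left(- \frac{13}{-43}\right) \left(-63\right) = \left(-32 - 4 \cdot 5\right) \left(- \frac{13}{-43}\right) \left(-63\right) = \left(-32 - 20\right) \left(\left(-13\right) \left(- \frac{1}{43}\right)\right) \left(-63\right) = \left(-32 - 20\right) \frac{13}{43} \left(-63\right) = \left(-52\right) \frac{13}{43} \left(-63\right) = \left(- \frac{676}{43}\right) \left(-63\right) = \frac{42588}{43}$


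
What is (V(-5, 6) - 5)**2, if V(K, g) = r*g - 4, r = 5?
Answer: 441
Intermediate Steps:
V(K, g) = -4 + 5*g (V(K, g) = 5*g - 4 = -4 + 5*g)
(V(-5, 6) - 5)**2 = ((-4 + 5*6) - 5)**2 = ((-4 + 30) - 5)**2 = (26 - 5)**2 = 21**2 = 441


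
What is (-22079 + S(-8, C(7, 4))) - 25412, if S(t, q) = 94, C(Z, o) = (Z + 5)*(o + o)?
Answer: -47397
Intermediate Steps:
C(Z, o) = 2*o*(5 + Z) (C(Z, o) = (5 + Z)*(2*o) = 2*o*(5 + Z))
(-22079 + S(-8, C(7, 4))) - 25412 = (-22079 + 94) - 25412 = -21985 - 25412 = -47397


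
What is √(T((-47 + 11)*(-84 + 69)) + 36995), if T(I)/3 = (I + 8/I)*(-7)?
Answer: 11*√47705/15 ≈ 160.17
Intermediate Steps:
T(I) = -168/I - 21*I (T(I) = 3*((I + 8/I)*(-7)) = 3*(-56/I - 7*I) = -168/I - 21*I)
√(T((-47 + 11)*(-84 + 69)) + 36995) = √((-168*1/((-84 + 69)*(-47 + 11)) - 21*(-47 + 11)*(-84 + 69)) + 36995) = √((-168/((-36*(-15))) - (-756)*(-15)) + 36995) = √((-168/540 - 21*540) + 36995) = √((-168*1/540 - 11340) + 36995) = √((-14/45 - 11340) + 36995) = √(-510314/45 + 36995) = √(1154461/45) = 11*√47705/15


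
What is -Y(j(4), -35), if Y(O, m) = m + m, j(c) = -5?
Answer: 70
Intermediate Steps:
Y(O, m) = 2*m
-Y(j(4), -35) = -2*(-35) = -1*(-70) = 70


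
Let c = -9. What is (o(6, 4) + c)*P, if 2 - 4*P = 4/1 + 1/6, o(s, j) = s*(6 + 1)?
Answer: -143/8 ≈ -17.875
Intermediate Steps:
o(s, j) = 7*s (o(s, j) = s*7 = 7*s)
P = -13/24 (P = ½ - (4/1 + 1/6)/4 = ½ - (4*1 + 1*(⅙))/4 = ½ - (4 + ⅙)/4 = ½ - ¼*25/6 = ½ - 25/24 = -13/24 ≈ -0.54167)
(o(6, 4) + c)*P = (7*6 - 9)*(-13/24) = (42 - 9)*(-13/24) = 33*(-13/24) = -143/8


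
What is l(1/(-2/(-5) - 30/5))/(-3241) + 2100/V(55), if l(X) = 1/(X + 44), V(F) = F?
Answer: 238602376/6249111 ≈ 38.182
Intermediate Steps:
l(X) = 1/(44 + X)
l(1/(-2/(-5) - 30/5))/(-3241) + 2100/V(55) = 1/((44 + 1/(-2/(-5) - 30/5))*(-3241)) + 2100/55 = -1/3241/(44 + 1/(-2*(-⅕) - 30*⅕)) + 2100*(1/55) = -1/3241/(44 + 1/(⅖ - 6)) + 420/11 = -1/3241/(44 + 1/(-28/5)) + 420/11 = -1/3241/(44 - 5/28) + 420/11 = -1/3241/(1227/28) + 420/11 = (28/1227)*(-1/3241) + 420/11 = -4/568101 + 420/11 = 238602376/6249111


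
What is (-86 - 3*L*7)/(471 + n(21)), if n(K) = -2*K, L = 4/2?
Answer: -128/429 ≈ -0.29837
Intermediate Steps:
L = 2 (L = 4*(1/2) = 2)
(-86 - 3*L*7)/(471 + n(21)) = (-86 - 3*2*7)/(471 - 2*21) = (-86 - 6*7)/(471 - 42) = (-86 - 42)/429 = -128*1/429 = -128/429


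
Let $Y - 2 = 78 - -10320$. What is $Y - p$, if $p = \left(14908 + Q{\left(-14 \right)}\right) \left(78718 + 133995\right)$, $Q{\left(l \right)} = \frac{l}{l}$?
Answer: $-3171327717$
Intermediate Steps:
$Q{\left(l \right)} = 1$
$p = 3171338117$ ($p = \left(14908 + 1\right) \left(78718 + 133995\right) = 14909 \cdot 212713 = 3171338117$)
$Y = 10400$ ($Y = 2 + \left(78 - -10320\right) = 2 + \left(78 + 10320\right) = 2 + 10398 = 10400$)
$Y - p = 10400 - 3171338117 = -3171327717$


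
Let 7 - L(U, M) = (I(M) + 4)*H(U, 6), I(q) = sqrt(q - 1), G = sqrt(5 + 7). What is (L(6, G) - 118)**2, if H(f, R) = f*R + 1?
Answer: 1369*(7 + sqrt(-1 + 2*sqrt(3)))**2 ≈ 1.0054e+5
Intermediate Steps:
G = 2*sqrt(3) (G = sqrt(12) = 2*sqrt(3) ≈ 3.4641)
H(f, R) = 1 + R*f (H(f, R) = R*f + 1 = 1 + R*f)
I(q) = sqrt(-1 + q)
L(U, M) = 7 - (1 + 6*U)*(4 + sqrt(-1 + M)) (L(U, M) = 7 - (sqrt(-1 + M) + 4)*(1 + 6*U) = 7 - (4 + sqrt(-1 + M))*(1 + 6*U) = 7 - (1 + 6*U)*(4 + sqrt(-1 + M)))
(L(6, G) - 118)**2 = ((3 - 24*6 - sqrt(-1 + 2*sqrt(3))*(1 + 6*6)) - 118)**2 = ((3 - 144 - sqrt(-1 + 2*sqrt(3))*(1 + 36)) - 118)**2 = ((3 - 144 - 1*sqrt(-1 + 2*sqrt(3))*37) - 118)**2 = ((3 - 144 - 37*sqrt(-1 + 2*sqrt(3))) - 118)**2 = ((-141 - 37*sqrt(-1 + 2*sqrt(3))) - 118)**2 = (-259 - 37*sqrt(-1 + 2*sqrt(3)))**2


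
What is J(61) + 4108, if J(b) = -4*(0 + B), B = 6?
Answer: 4084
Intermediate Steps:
J(b) = -24 (J(b) = -4*(0 + 6) = -4*6 = -24)
J(61) + 4108 = -24 + 4108 = 4084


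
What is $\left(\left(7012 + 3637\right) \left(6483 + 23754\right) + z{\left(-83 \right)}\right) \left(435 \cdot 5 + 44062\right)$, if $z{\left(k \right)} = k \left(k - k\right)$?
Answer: $14888027931681$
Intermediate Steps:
$z{\left(k \right)} = 0$ ($z{\left(k \right)} = k 0 = 0$)
$\left(\left(7012 + 3637\right) \left(6483 + 23754\right) + z{\left(-83 \right)}\right) \left(435 \cdot 5 + 44062\right) = \left(\left(7012 + 3637\right) \left(6483 + 23754\right) + 0\right) \left(435 \cdot 5 + 44062\right) = \left(10649 \cdot 30237 + 0\right) \left(2175 + 44062\right) = \left(321993813 + 0\right) 46237 = 321993813 \cdot 46237 = 14888027931681$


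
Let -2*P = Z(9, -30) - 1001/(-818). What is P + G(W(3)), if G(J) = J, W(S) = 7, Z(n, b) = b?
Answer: 34991/1636 ≈ 21.388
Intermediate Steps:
P = 23539/1636 (P = -(-30 - 1001/(-818))/2 = -(-30 - 1001*(-1/818))/2 = -(-30 + 1001/818)/2 = -½*(-23539/818) = 23539/1636 ≈ 14.388)
P + G(W(3)) = 23539/1636 + 7 = 34991/1636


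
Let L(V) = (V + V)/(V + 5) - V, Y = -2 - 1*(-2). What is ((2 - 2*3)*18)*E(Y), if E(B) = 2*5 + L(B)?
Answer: -720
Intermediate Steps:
Y = 0 (Y = -2 + 2 = 0)
L(V) = -V + 2*V/(5 + V) (L(V) = (2*V)/(5 + V) - V = 2*V/(5 + V) - V = -V + 2*V/(5 + V))
E(B) = 10 - B*(3 + B)/(5 + B) (E(B) = 2*5 - B*(3 + B)/(5 + B) = 10 - B*(3 + B)/(5 + B))
((2 - 2*3)*18)*E(Y) = ((2 - 2*3)*18)*((50 - 1*0² + 7*0)/(5 + 0)) = ((2 - 6)*18)*((50 - 1*0 + 0)/5) = (-4*18)*((50 + 0 + 0)/5) = -72*50/5 = -72*10 = -720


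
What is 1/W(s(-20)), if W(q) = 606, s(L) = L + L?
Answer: 1/606 ≈ 0.0016502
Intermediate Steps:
s(L) = 2*L
1/W(s(-20)) = 1/606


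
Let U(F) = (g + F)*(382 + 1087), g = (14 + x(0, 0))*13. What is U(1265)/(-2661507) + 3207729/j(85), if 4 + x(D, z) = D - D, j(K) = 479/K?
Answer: 80630826594790/141651317 ≈ 5.6922e+5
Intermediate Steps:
x(D, z) = -4 (x(D, z) = -4 + (D - D) = -4 + 0 = -4)
g = 130 (g = (14 - 4)*13 = 10*13 = 130)
U(F) = 190970 + 1469*F (U(F) = (130 + F)*(382 + 1087) = (130 + F)*1469 = 190970 + 1469*F)
U(1265)/(-2661507) + 3207729/j(85) = (190970 + 1469*1265)/(-2661507) + 3207729/((479/85)) = (190970 + 1858285)*(-1/2661507) + 3207729/((479*(1/85))) = 2049255*(-1/2661507) + 3207729/(479/85) = -227695/295723 + 3207729*(85/479) = -227695/295723 + 272656965/479 = 80630826594790/141651317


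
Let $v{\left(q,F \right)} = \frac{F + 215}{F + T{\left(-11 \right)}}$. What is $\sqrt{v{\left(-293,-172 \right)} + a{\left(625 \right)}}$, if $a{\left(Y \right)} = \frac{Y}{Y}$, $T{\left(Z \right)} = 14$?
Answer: $\frac{\sqrt{18170}}{158} \approx 0.85314$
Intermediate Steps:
$a{\left(Y \right)} = 1$
$v{\left(q,F \right)} = \frac{215 + F}{14 + F}$ ($v{\left(q,F \right)} = \frac{F + 215}{F + 14} = \frac{215 + F}{14 + F}$)
$\sqrt{v{\left(-293,-172 \right)} + a{\left(625 \right)}} = \sqrt{\frac{215 - 172}{14 - 172} + 1} = \sqrt{\frac{1}{-158} \cdot 43 + 1} = \sqrt{\left(- \frac{1}{158}\right) 43 + 1} = \sqrt{- \frac{43}{158} + 1} = \sqrt{\frac{115}{158}} = \frac{\sqrt{18170}}{158}$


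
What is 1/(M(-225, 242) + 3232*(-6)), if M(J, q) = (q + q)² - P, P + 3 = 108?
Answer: 1/214759 ≈ 4.6564e-6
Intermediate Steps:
P = 105 (P = -3 + 108 = 105)
M(J, q) = -105 + 4*q² (M(J, q) = (q + q)² - 1*105 = (2*q)² - 105 = 4*q² - 105 = -105 + 4*q²)
1/(M(-225, 242) + 3232*(-6)) = 1/((-105 + 4*242²) + 3232*(-6)) = 1/((-105 + 4*58564) - 19392) = 1/((-105 + 234256) - 19392) = 1/(234151 - 19392) = 1/214759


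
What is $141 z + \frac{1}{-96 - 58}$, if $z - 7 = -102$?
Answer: $- \frac{2062831}{154} \approx -13395.0$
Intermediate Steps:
$z = -95$ ($z = 7 - 102 = -95$)
$141 z + \frac{1}{-96 - 58} = 141 \left(-95\right) + \frac{1}{-96 - 58} = -13395 + \frac{1}{-154} = -13395 - \frac{1}{154} = - \frac{2062831}{154}$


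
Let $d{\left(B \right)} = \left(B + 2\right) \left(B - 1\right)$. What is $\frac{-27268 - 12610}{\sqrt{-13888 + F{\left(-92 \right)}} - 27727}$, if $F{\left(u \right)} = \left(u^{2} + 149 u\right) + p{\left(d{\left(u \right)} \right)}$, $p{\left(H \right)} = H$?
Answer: $\frac{1105697306}{768797291} + \frac{39878 i \sqrt{10762}}{768797291} \approx 1.4382 + 0.0053811 i$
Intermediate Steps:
$d{\left(B \right)} = \left(-1 + B\right) \left(2 + B\right)$ ($d{\left(B \right)} = \left(2 + B\right) \left(-1 + B\right) = \left(-1 + B\right) \left(2 + B\right)$)
$F{\left(u \right)} = -2 + 2 u^{2} + 150 u$ ($F{\left(u \right)} = \left(u^{2} + 149 u\right) + \left(-2 + u + u^{2}\right) = -2 + 2 u^{2} + 150 u$)
$\frac{-27268 - 12610}{\sqrt{-13888 + F{\left(-92 \right)}} - 27727} = \frac{-27268 - 12610}{\sqrt{-13888 + \left(-2 + 2 \left(-92\right)^{2} + 150 \left(-92\right)\right)} - 27727} = - \frac{39878}{\sqrt{-13888 - -3126} - 27727} = - \frac{39878}{\sqrt{-13888 + 3126} - 27727} = - \frac{39878}{\sqrt{-10762} - 27727} = - \frac{39878}{i \sqrt{10762} - 27727} = - \frac{39878}{-27727 + i \sqrt{10762}}$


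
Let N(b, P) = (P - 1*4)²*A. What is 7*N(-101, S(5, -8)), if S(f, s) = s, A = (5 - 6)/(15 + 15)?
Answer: -168/5 ≈ -33.600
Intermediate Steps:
A = -1/30 ≈ -0.033333
N(b, P) = -(-4 + P)²/30 (N(b, P) = (P - 1*4)²*(-1/30) = (P - 4)²*(-1/30) = (-4 + P)²*(-1/30) = -(-4 + P)²/30)
7*N(-101, S(5, -8)) = 7*(-(-4 - 8)²/30) = 7*(-1/30*(-12)²) = 7*(-1/30*144) = 7*(-24/5) = -168/5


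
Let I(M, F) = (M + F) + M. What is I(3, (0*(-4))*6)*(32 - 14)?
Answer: 108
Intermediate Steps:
I(M, F) = F + 2*M (I(M, F) = (F + M) + M = F + 2*M)
I(3, (0*(-4))*6)*(32 - 14) = ((0*(-4))*6 + 2*3)*(32 - 14) = (0*6 + 6)*18 = (0 + 6)*18 = 6*18 = 108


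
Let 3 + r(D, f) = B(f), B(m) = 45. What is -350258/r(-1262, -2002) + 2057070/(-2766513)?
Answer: -161513284549/19365591 ≈ -8340.2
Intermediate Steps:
r(D, f) = 42 (r(D, f) = -3 + 45 = 42)
-350258/r(-1262, -2002) + 2057070/(-2766513) = -350258/42 + 2057070/(-2766513) = -350258*1/42 + 2057070*(-1/2766513) = -175129/21 - 685690/922171 = -161513284549/19365591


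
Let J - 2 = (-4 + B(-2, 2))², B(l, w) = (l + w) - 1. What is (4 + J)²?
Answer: 961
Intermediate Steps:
B(l, w) = -1 + l + w
J = 27 (J = 2 + (-4 + (-1 - 2 + 2))² = 2 + (-4 - 1)² = 2 + (-5)² = 2 + 25 = 27)
(4 + J)² = (4 + 27)² = 31² = 961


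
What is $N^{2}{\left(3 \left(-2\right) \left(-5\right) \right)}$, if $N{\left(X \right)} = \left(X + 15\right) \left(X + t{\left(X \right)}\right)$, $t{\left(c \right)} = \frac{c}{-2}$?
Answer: $455625$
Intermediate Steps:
$t{\left(c \right)} = - \frac{c}{2}$ ($t{\left(c \right)} = c \left(- \frac{1}{2}\right) = - \frac{c}{2}$)
$N{\left(X \right)} = \frac{X \left(15 + X\right)}{2}$ ($N{\left(X \right)} = \left(X + 15\right) \left(X - \frac{X}{2}\right) = \left(15 + X\right) \frac{X}{2} = \frac{X \left(15 + X\right)}{2}$)
$N^{2}{\left(3 \left(-2\right) \left(-5\right) \right)} = \left(\frac{3 \left(-2\right) \left(-5\right) \left(15 + 3 \left(-2\right) \left(-5\right)\right)}{2}\right)^{2} = \left(\frac{\left(-6\right) \left(-5\right) \left(15 - -30\right)}{2}\right)^{2} = \left(\frac{1}{2} \cdot 30 \left(15 + 30\right)\right)^{2} = \left(\frac{1}{2} \cdot 30 \cdot 45\right)^{2} = 675^{2} = 455625$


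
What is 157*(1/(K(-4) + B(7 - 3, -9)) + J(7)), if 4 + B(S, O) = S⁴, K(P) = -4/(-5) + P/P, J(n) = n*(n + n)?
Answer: 19525619/1269 ≈ 15387.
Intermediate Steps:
J(n) = 2*n² (J(n) = n*(2*n) = 2*n²)
K(P) = 9/5 (K(P) = -4*(-⅕) + 1 = ⅘ + 1 = 9/5)
B(S, O) = -4 + S⁴
157*(1/(K(-4) + B(7 - 3, -9)) + J(7)) = 157*(1/(9/5 + (-4 + (7 - 3)⁴)) + 2*7²) = 157*(1/(9/5 + (-4 + 4⁴)) + 2*49) = 157*(1/(9/5 + (-4 + 256)) + 98) = 157*(1/(9/5 + 252) + 98) = 157*(1/(1269/5) + 98) = 157*(5/1269 + 98) = 157*(124367/1269) = 19525619/1269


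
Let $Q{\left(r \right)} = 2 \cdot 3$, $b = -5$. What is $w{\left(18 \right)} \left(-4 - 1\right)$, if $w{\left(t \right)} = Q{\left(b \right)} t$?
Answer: $-540$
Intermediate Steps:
$Q{\left(r \right)} = 6$
$w{\left(t \right)} = 6 t$
$w{\left(18 \right)} \left(-4 - 1\right) = 6 \cdot 18 \left(-4 - 1\right) = 108 \left(-4 - 1\right) = 108 \left(-5\right) = -540$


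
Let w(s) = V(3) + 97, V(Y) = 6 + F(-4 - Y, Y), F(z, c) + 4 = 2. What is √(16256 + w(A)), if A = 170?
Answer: √16357 ≈ 127.89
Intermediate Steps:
F(z, c) = -2 (F(z, c) = -4 + 2 = -2)
V(Y) = 4 (V(Y) = 6 - 2 = 4)
w(s) = 101 (w(s) = 4 + 97 = 101)
√(16256 + w(A)) = √(16256 + 101) = √16357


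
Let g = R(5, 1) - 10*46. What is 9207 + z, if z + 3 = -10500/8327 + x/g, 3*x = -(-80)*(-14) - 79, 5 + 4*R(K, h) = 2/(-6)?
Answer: 106067575945/11524568 ≈ 9203.6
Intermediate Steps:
R(K, h) = -4/3 (R(K, h) = -5/4 + (2/(-6))/4 = -5/4 + (2*(-⅙))/4 = -5/4 + (¼)*(-⅓) = -5/4 - 1/12 = -4/3)
x = -1199/3 (x = (-(-80)*(-14) - 79)/3 = (-16*70 - 79)/3 = (-1120 - 79)/3 = (⅓)*(-1199) = -1199/3 ≈ -399.67)
g = -1384/3 (g = -4/3 - 10*46 = -4/3 - 460 = -1384/3 ≈ -461.33)
z = -39121631/11524568 (z = -3 + (-10500/8327 - 1199/(3*(-1384/3))) = -3 + (-10500*1/8327 - 1199/3*(-3/1384)) = -3 + (-10500/8327 + 1199/1384) = -3 - 4547927/11524568 = -39121631/11524568 ≈ -3.3946)
9207 + z = 9207 - 39121631/11524568 = 106067575945/11524568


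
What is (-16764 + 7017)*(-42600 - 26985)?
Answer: 678244995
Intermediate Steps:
(-16764 + 7017)*(-42600 - 26985) = -9747*(-69585) = 678244995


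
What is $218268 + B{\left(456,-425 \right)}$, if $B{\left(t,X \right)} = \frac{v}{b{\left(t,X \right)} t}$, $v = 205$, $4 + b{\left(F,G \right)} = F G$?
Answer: $\frac{19289352431027}{88374624} \approx 2.1827 \cdot 10^{5}$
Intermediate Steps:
$b{\left(F,G \right)} = -4 + F G$
$B{\left(t,X \right)} = \frac{205}{t \left(-4 + X t\right)}$ ($B{\left(t,X \right)} = \frac{205}{\left(-4 + t X\right) t} = \frac{205}{\left(-4 + X t\right) t} = \frac{205}{t \left(-4 + X t\right)}$)
$218268 + B{\left(456,-425 \right)} = 218268 + \frac{205}{456 \left(-4 - 193800\right)} = 218268 + 205 \cdot \frac{1}{456} \frac{1}{-4 - 193800} = 218268 + 205 \cdot \frac{1}{456} \frac{1}{-193804} = 218268 + 205 \cdot \frac{1}{456} \left(- \frac{1}{193804}\right) = 218268 - \frac{205}{88374624} = \frac{19289352431027}{88374624}$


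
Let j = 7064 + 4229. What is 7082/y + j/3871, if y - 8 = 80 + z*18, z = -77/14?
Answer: -27290199/42581 ≈ -640.90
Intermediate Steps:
z = -11/2 (z = -77*1/14 = -11/2 ≈ -5.5000)
y = -11 (y = 8 + (80 - 11/2*18) = 8 + (80 - 99) = 8 - 19 = -11)
j = 11293
7082/y + j/3871 = 7082/(-11) + 11293/3871 = 7082*(-1/11) + 11293*(1/3871) = -7082/11 + 11293/3871 = -27290199/42581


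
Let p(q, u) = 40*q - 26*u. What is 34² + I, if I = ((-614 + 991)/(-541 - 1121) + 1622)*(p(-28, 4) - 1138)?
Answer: -3182291411/831 ≈ -3.8295e+6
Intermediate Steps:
p(q, u) = -26*u + 40*q
I = -3183252047/831 (I = ((-614 + 991)/(-541 - 1121) + 1622)*((-26*4 + 40*(-28)) - 1138) = (377/(-1662) + 1622)*((-104 - 1120) - 1138) = (377*(-1/1662) + 1622)*(-1224 - 1138) = (-377/1662 + 1622)*(-2362) = (2695387/1662)*(-2362) = -3183252047/831 ≈ -3.8306e+6)
34² + I = 34² - 3183252047/831 = 1156 - 3183252047/831 = -3182291411/831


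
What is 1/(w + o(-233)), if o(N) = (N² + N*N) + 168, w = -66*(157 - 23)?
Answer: 1/99902 ≈ 1.0010e-5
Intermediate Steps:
w = -8844 (w = -66*134 = -8844)
o(N) = 168 + 2*N² (o(N) = (N² + N²) + 168 = 2*N² + 168 = 168 + 2*N²)
1/(w + o(-233)) = 1/(-8844 + (168 + 2*(-233)²)) = 1/(-8844 + (168 + 2*54289)) = 1/(-8844 + (168 + 108578)) = 1/(-8844 + 108746) = 1/99902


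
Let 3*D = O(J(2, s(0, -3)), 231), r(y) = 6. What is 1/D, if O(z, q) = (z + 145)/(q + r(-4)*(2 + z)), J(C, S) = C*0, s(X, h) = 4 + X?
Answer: 729/145 ≈ 5.0276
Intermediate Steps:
J(C, S) = 0
O(z, q) = (145 + z)/(12 + q + 6*z) (O(z, q) = (z + 145)/(q + 6*(2 + z)) = (145 + z)/(q + (12 + 6*z)) = (145 + z)/(12 + q + 6*z))
D = 145/729 (D = ((145 + 0)/(12 + 231 + 6*0))/3 = (145/(12 + 231 + 0))/3 = (145/243)/3 = ((1/243)*145)/3 = (⅓)*(145/243) = 145/729 ≈ 0.19890)
1/D = 1/(145/729) = 729/145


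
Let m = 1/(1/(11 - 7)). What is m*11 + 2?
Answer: 46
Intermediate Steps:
m = 4 (m = 1/(1/4) = 4)
m*11 + 2 = 4*11 + 2 = 44 + 2 = 46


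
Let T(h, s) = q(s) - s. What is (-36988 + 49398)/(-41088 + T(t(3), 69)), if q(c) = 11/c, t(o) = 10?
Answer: -428145/1419911 ≈ -0.30153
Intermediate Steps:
T(h, s) = -s + 11/s (T(h, s) = 11/s - s = -s + 11/s)
(-36988 + 49398)/(-41088 + T(t(3), 69)) = (-36988 + 49398)/(-41088 + (-1*69 + 11/69)) = 12410/(-41088 + (-69 + 11*(1/69))) = 12410/(-41088 + (-69 + 11/69)) = 12410/(-41088 - 4750/69) = 12410/(-2839822/69) = 12410*(-69/2839822) = -428145/1419911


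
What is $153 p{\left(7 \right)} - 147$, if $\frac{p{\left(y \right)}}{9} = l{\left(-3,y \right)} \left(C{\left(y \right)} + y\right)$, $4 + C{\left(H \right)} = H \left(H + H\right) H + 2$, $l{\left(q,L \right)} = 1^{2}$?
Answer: $951360$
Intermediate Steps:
$l{\left(q,L \right)} = 1$
$C{\left(H \right)} = -2 + 2 H^{3}$ ($C{\left(H \right)} = -4 + \left(H \left(H + H\right) H + 2\right) = -4 + \left(H 2 H H + 2\right) = -4 + \left(2 H^{2} H + 2\right) = -4 + \left(2 H^{3} + 2\right) = -4 + \left(2 + 2 H^{3}\right) = -2 + 2 H^{3}$)
$p{\left(y \right)} = -18 + 9 y + 18 y^{3}$ ($p{\left(y \right)} = 9 \cdot 1 \left(\left(-2 + 2 y^{3}\right) + y\right) = 9 \cdot 1 \left(-2 + y + 2 y^{3}\right) = 9 \left(-2 + y + 2 y^{3}\right) = -18 + 9 y + 18 y^{3}$)
$153 p{\left(7 \right)} - 147 = 153 \left(-18 + 9 \cdot 7 + 18 \cdot 7^{3}\right) - 147 = 153 \left(-18 + 63 + 18 \cdot 343\right) - 147 = 153 \left(-18 + 63 + 6174\right) - 147 = 153 \cdot 6219 - 147 = 951507 - 147 = 951360$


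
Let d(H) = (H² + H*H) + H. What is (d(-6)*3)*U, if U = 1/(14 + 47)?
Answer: 198/61 ≈ 3.2459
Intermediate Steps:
d(H) = H + 2*H² (d(H) = (H² + H²) + H = 2*H² + H = H + 2*H²)
U = 1/61 ≈ 0.016393
(d(-6)*3)*U = (-6*(1 + 2*(-6))*3)*(1/61) = (-6*(1 - 12)*3)*(1/61) = (-6*(-11)*3)*(1/61) = (66*3)*(1/61) = 198*(1/61) = 198/61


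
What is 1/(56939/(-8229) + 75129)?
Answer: 8229/618179602 ≈ 1.3312e-5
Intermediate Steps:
1/(56939/(-8229) + 75129) = 1/(56939*(-1/8229) + 75129) = 1/(-56939/8229 + 75129) = 1/(618179602/8229) = 8229/618179602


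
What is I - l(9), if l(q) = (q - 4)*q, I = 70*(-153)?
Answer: -10755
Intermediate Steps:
I = -10710
l(q) = q*(-4 + q) (l(q) = (-4 + q)*q = q*(-4 + q))
I - l(9) = -10710 - 9*(-4 + 9) = -10710 - 9*5 = -10710 - 1*45 = -10710 - 45 = -10755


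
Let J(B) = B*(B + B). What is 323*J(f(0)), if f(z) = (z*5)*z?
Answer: 0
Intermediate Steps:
f(z) = 5*z² (f(z) = (5*z)*z = 5*z²)
J(B) = 2*B² (J(B) = B*(2*B) = 2*B²)
323*J(f(0)) = 323*(2*(5*0²)²) = 323*(2*(5*0)²) = 323*(2*0²) = 323*(2*0) = 323*0 = 0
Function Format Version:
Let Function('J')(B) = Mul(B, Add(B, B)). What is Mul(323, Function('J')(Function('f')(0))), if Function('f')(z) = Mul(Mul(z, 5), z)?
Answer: 0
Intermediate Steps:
Function('f')(z) = Mul(5, Pow(z, 2)) (Function('f')(z) = Mul(Mul(5, z), z) = Mul(5, Pow(z, 2)))
Function('J')(B) = Mul(2, Pow(B, 2)) (Function('J')(B) = Mul(B, Mul(2, B)) = Mul(2, Pow(B, 2)))
Mul(323, Function('J')(Function('f')(0))) = Mul(323, Mul(2, Pow(Mul(5, Pow(0, 2)), 2))) = Mul(323, Mul(2, Pow(Mul(5, 0), 2))) = Mul(323, Mul(2, Pow(0, 2))) = Mul(323, Mul(2, 0)) = Mul(323, 0) = 0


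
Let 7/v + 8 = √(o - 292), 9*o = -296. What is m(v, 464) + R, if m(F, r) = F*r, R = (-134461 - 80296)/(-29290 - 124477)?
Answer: (-39293460*I + 11303*√731)/(8093*(√731 + 12*I)) ≈ -65.419 - 150.54*I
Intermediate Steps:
o = -296/9 (o = (⅑)*(-296) = -296/9 ≈ -32.889)
v = 7/(-8 + 2*I*√731/3) (v = 7/(-8 + √(-296/9 - 292)) = 7/(-8 + √(-2924/9)) = 7/(-8 + 2*I*√731/3) ≈ -0.144 - 0.32444*I)
R = 11303/8093 (R = -214757/(-153767) = -214757*(-1/153767) = 11303/8093 ≈ 1.3966)
m(v, 464) + R = (-18/125 - 3*I*√731/250)*464 + 11303/8093 = (-8352/125 - 696*I*√731/125) + 11303/8093 = -66179861/1011625 - 696*I*√731/125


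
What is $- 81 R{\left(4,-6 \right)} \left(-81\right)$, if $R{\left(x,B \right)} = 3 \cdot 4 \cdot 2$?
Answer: $157464$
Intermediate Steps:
$R{\left(x,B \right)} = 24$ ($R{\left(x,B \right)} = 3 \cdot 8 = 24$)
$- 81 R{\left(4,-6 \right)} \left(-81\right) = \left(-81\right) 24 \left(-81\right) = \left(-1944\right) \left(-81\right) = 157464$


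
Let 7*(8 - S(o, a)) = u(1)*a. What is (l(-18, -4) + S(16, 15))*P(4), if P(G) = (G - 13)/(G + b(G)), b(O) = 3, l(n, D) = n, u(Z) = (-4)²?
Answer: 2790/49 ≈ 56.939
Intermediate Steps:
u(Z) = 16
S(o, a) = 8 - 16*a/7
P(G) = (-13 + G)/(3 + G) (P(G) = (G - 13)/(G + 3) = (-13 + G)/(3 + G))
(l(-18, -4) + S(16, 15))*P(4) = (-18 + (8 - 16/7*15))*((-13 + 4)/(3 + 4)) = (-18 + (8 - 240/7))*(-9/7) = (-18 - 184/7)*((⅐)*(-9)) = -310/7*(-9/7) = 2790/49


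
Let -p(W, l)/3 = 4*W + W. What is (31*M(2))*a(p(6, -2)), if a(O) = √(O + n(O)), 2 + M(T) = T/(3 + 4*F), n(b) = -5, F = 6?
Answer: -1612*I*√95/27 ≈ -581.92*I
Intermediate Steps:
p(W, l) = -15*W (p(W, l) = -3*(4*W + W) = -15*W)
M(T) = -2 + T/27 (M(T) = -2 + T/(3 + 4*6) = -2 + T/(3 + 24) = -2 + T/27)
a(O) = √(-5 + O) (a(O) = √(O - 5) = √(-5 + O))
(31*M(2))*a(p(6, -2)) = (31*(-2 + (1/27)*2))*√(-5 - 15*6) = (31*(-2 + 2/27))*√(-5 - 90) = (31*(-52/27))*√(-95) = -1612*I*√95/27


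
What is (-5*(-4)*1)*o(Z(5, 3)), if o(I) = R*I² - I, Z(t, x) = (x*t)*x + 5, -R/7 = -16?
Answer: 5599000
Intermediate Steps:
R = 112 (R = -7*(-16) = 112)
Z(t, x) = 5 + t*x² (Z(t, x) = (t*x)*x + 5 = t*x² + 5 = 5 + t*x²)
o(I) = -I + 112*I² (o(I) = 112*I² - I = -I + 112*I²)
(-5*(-4)*1)*o(Z(5, 3)) = (-5*(-4)*1)*((5 + 5*3²)*(-1 + 112*(5 + 5*3²))) = (20*1)*((5 + 5*9)*(-1 + 112*(5 + 5*9))) = 20*((5 + 45)*(-1 + 112*(5 + 45))) = 20*(50*(-1 + 112*50)) = 20*(50*(-1 + 5600)) = 20*(50*5599) = 20*279950 = 5599000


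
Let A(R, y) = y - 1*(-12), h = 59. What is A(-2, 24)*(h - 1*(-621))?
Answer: 24480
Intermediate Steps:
A(R, y) = 12 + y (A(R, y) = y + 12 = 12 + y)
A(-2, 24)*(h - 1*(-621)) = (12 + 24)*(59 - 1*(-621)) = 36*(59 + 621) = 36*680 = 24480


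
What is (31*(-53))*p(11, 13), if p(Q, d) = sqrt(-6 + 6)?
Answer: 0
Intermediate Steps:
p(Q, d) = 0 (p(Q, d) = sqrt(0) = 0)
(31*(-53))*p(11, 13) = (31*(-53))*0 = -1643*0 = 0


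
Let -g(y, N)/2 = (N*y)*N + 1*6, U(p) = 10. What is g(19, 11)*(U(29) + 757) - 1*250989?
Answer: -3786859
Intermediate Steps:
g(y, N) = -12 - 2*y*N**2 (g(y, N) = -2*((N*y)*N + 1*6) = -2*(y*N**2 + 6) = -2*(6 + y*N**2) = -12 - 2*y*N**2)
g(19, 11)*(U(29) + 757) - 1*250989 = (-12 - 2*19*11**2)*(10 + 757) - 1*250989 = (-12 - 2*19*121)*767 - 250989 = (-12 - 4598)*767 - 250989 = -4610*767 - 250989 = -3535870 - 250989 = -3786859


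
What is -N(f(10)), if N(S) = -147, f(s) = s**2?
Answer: 147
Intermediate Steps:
-N(f(10)) = -1*(-147) = 147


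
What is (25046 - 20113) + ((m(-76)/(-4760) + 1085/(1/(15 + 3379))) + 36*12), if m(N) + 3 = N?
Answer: 17554189879/4760 ≈ 3.6879e+6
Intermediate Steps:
m(N) = -3 + N
(25046 - 20113) + ((m(-76)/(-4760) + 1085/(1/(15 + 3379))) + 36*12) = (25046 - 20113) + (((-3 - 76)/(-4760) + 1085/(1/(15 + 3379))) + 36*12) = 4933 + ((-79*(-1/4760) + 1085/(1/3394)) + 432) = 4933 + ((79/4760 + 1085/(1/3394)) + 432) = 4933 + ((79/4760 + 1085*3394) + 432) = 4933 + ((79/4760 + 3682490) + 432) = 4933 + (17528652479/4760 + 432) = 4933 + 17530708799/4760 = 17554189879/4760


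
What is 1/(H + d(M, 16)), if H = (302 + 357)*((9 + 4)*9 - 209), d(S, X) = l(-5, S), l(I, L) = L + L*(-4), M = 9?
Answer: -1/60655 ≈ -1.6487e-5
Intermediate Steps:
l(I, L) = -3*L (l(I, L) = L - 4*L = -3*L)
d(S, X) = -3*S
H = -60628 (H = 659*(13*9 - 209) = 659*(117 - 209) = 659*(-92) = -60628)
1/(H + d(M, 16)) = 1/(-60628 - 3*9) = 1/(-60628 - 27) = 1/(-60655) = -1/60655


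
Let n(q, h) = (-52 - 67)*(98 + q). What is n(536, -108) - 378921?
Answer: -454367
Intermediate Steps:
n(q, h) = -11662 - 119*q (n(q, h) = -119*(98 + q) = -11662 - 119*q)
n(536, -108) - 378921 = (-11662 - 119*536) - 378921 = (-11662 - 63784) - 378921 = -75446 - 378921 = -454367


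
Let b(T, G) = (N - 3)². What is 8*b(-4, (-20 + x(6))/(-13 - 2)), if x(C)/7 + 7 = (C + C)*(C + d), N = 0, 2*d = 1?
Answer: 72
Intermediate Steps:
d = ½ (d = (½)*1 = ½ ≈ 0.50000)
x(C) = -49 + 14*C*(½ + C) (x(C) = -49 + 7*((C + C)*(C + ½)) = -49 + 7*((2*C)*(½ + C)) = -49 + 7*(2*C*(½ + C)) = -49 + 14*C*(½ + C))
b(T, G) = 9 (b(T, G) = (0 - 3)² = (-3)² = 9)
8*b(-4, (-20 + x(6))/(-13 - 2)) = 8*9 = 72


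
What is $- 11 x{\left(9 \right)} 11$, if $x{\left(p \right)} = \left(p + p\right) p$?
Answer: $-19602$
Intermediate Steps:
$x{\left(p \right)} = 2 p^{2}$ ($x{\left(p \right)} = 2 p p = 2 p^{2}$)
$- 11 x{\left(9 \right)} 11 = - 11 \cdot 2 \cdot 9^{2} \cdot 11 = - 11 \cdot 2 \cdot 81 \cdot 11 = \left(-11\right) 162 \cdot 11 = \left(-1782\right) 11 = -19602$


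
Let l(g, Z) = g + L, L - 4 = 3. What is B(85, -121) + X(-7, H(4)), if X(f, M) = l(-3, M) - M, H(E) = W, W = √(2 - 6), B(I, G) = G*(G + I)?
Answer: 4360 - 2*I ≈ 4360.0 - 2.0*I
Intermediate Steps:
L = 7 (L = 4 + 3 = 7)
l(g, Z) = 7 + g (l(g, Z) = g + 7 = 7 + g)
W = 2*I (W = √(-4) = 2*I ≈ 2.0*I)
H(E) = 2*I
X(f, M) = 4 - M (X(f, M) = (7 - 3) - M = 4 - M)
B(85, -121) + X(-7, H(4)) = -121*(-121 + 85) + (4 - 2*I) = -121*(-36) + (4 - 2*I) = 4356 + (4 - 2*I) = 4360 - 2*I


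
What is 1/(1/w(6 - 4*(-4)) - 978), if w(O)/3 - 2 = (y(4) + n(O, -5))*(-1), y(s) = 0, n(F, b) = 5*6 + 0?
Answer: -84/82153 ≈ -0.0010225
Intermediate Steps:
n(F, b) = 30 (n(F, b) = 30 + 0 = 30)
w(O) = -84 (w(O) = 6 + 3*((0 + 30)*(-1)) = 6 + 3*(30*(-1)) = 6 + 3*(-30) = 6 - 90 = -84)
1/(1/w(6 - 4*(-4)) - 978) = 1/(1/(-84) - 978) = 1/(-1/84 - 978) = 1/(-82153/84) = -84/82153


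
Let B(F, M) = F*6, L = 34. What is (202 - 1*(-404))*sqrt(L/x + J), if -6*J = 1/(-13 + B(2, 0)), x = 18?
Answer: 101*sqrt(74) ≈ 868.83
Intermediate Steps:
B(F, M) = 6*F
J = 1/6 (J = -1/(6*(-13 + 6*2)) = -1/(6*(-13 + 12)) = -1/6/(-1) = -1/6*(-1) = 1/6 ≈ 0.16667)
(202 - 1*(-404))*sqrt(L/x + J) = (202 - 1*(-404))*sqrt(34/18 + 1/6) = (202 + 404)*sqrt(34*(1/18) + 1/6) = 606*sqrt(17/9 + 1/6) = 606*sqrt(37/18) = 606*(sqrt(74)/6) = 101*sqrt(74)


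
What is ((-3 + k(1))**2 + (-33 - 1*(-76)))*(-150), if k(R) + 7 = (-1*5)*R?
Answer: -40200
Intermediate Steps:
k(R) = -7 - 5*R (k(R) = -7 + (-1*5)*R = -7 - 5*R)
((-3 + k(1))**2 + (-33 - 1*(-76)))*(-150) = ((-3 + (-7 - 5*1))**2 + (-33 - 1*(-76)))*(-150) = ((-3 + (-7 - 5))**2 + (-33 + 76))*(-150) = ((-3 - 12)**2 + 43)*(-150) = ((-15)**2 + 43)*(-150) = (225 + 43)*(-150) = 268*(-150) = -40200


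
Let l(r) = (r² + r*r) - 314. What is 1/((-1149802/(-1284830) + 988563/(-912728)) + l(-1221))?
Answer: 586350158120/1748125487874448443 ≈ 3.3542e-7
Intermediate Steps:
l(r) = -314 + 2*r² (l(r) = (r² + r²) - 314 = 2*r² - 314 = -314 + 2*r²)
1/((-1149802/(-1284830) + 988563/(-912728)) + l(-1221)) = 1/((-1149802/(-1284830) + 988563/(-912728)) + (-314 + 2*(-1221)²)) = 1/((-1149802*(-1/1284830) + 988563*(-1/912728)) + (-314 + 2*1490841)) = 1/((574901/642415 - 988563/912728) + (-314 + 2981682)) = 1/(-110339459717/586350158120 + 2981368) = 1/(1748125487874448443/586350158120) = 586350158120/1748125487874448443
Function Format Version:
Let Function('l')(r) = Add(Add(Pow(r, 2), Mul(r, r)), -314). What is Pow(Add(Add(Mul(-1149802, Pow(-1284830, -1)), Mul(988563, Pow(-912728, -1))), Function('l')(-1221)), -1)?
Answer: Rational(586350158120, 1748125487874448443) ≈ 3.3542e-7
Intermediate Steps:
Function('l')(r) = Add(-314, Mul(2, Pow(r, 2))) (Function('l')(r) = Add(Add(Pow(r, 2), Pow(r, 2)), -314) = Add(Mul(2, Pow(r, 2)), -314) = Add(-314, Mul(2, Pow(r, 2))))
Pow(Add(Add(Mul(-1149802, Pow(-1284830, -1)), Mul(988563, Pow(-912728, -1))), Function('l')(-1221)), -1) = Pow(Add(Add(Mul(-1149802, Pow(-1284830, -1)), Mul(988563, Pow(-912728, -1))), Add(-314, Mul(2, Pow(-1221, 2)))), -1) = Pow(Add(Add(Mul(-1149802, Rational(-1, 1284830)), Mul(988563, Rational(-1, 912728))), Add(-314, Mul(2, 1490841))), -1) = Pow(Add(Add(Rational(574901, 642415), Rational(-988563, 912728)), Add(-314, 2981682)), -1) = Pow(Add(Rational(-110339459717, 586350158120), 2981368), -1) = Pow(Rational(1748125487874448443, 586350158120), -1) = Rational(586350158120, 1748125487874448443)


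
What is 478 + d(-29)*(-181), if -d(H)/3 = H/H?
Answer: 1021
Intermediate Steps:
d(H) = -3 (d(H) = -3*H/H = -3*1 = -3)
478 + d(-29)*(-181) = 478 - 3*(-181) = 478 + 543 = 1021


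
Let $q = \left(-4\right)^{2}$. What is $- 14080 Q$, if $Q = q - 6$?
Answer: $-140800$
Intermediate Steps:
$q = 16$
$Q = 10$ ($Q = 16 - 6 = 10$)
$- 14080 Q = \left(-14080\right) 10 = -140800$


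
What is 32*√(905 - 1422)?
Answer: 32*I*√517 ≈ 727.6*I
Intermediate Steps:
32*√(905 - 1422) = 32*√(-517) = 32*(I*√517) = 32*I*√517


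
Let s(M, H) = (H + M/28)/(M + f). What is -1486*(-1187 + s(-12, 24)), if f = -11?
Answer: 284230192/161 ≈ 1.7654e+6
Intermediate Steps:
s(M, H) = (H + M/28)/(-11 + M) (s(M, H) = (H + M/28)/(M - 11) = (H + M*(1/28))/(-11 + M) = (H + M/28)/(-11 + M))
-1486*(-1187 + s(-12, 24)) = -1486*(-1187 + (24 + (1/28)*(-12))/(-11 - 12)) = -1486*(-1187 + (24 - 3/7)/(-23)) = -1486*(-1187 - 1/23*165/7) = -1486*(-1187 - 165/161) = -1486*(-191272/161) = 284230192/161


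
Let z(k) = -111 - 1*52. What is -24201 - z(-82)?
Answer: -24038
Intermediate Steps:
z(k) = -163 (z(k) = -111 - 52 = -163)
-24201 - z(-82) = -24201 - 1*(-163) = -24201 + 163 = -24038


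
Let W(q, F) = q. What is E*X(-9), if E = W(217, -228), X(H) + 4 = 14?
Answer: 2170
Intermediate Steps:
X(H) = 10 (X(H) = -4 + 14 = 10)
E = 217
E*X(-9) = 217*10 = 2170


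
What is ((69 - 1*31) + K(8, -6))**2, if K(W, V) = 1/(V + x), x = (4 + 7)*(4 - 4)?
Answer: 51529/36 ≈ 1431.4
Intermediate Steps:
x = 0 (x = 11*0 = 0)
K(W, V) = 1/V (K(W, V) = 1/(V + 0) = 1/V)
((69 - 1*31) + K(8, -6))**2 = ((69 - 1*31) + 1/(-6))**2 = ((69 - 31) - 1/6)**2 = (38 - 1/6)**2 = (227/6)**2 = 51529/36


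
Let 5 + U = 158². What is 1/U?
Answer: 1/24959 ≈ 4.0066e-5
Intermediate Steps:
U = 24959 (U = -5 + 158² = -5 + 24964 = 24959)
1/U = 1/24959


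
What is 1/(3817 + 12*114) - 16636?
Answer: -86257659/5185 ≈ -16636.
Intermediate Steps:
1/(3817 + 12*114) - 16636 = 1/(3817 + 1368) - 16636 = 1/5185 - 16636 = -86257659/5185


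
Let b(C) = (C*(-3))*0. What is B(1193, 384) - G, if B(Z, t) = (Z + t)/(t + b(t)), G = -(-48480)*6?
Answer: -111696343/384 ≈ -2.9088e+5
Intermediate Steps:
G = 290880 (G = -808*(-360) = 290880)
b(C) = 0 (b(C) = -3*C*0 = 0)
B(Z, t) = (Z + t)/t (B(Z, t) = (Z + t)/(t + 0) = (Z + t)/t)
B(1193, 384) - G = (1193 + 384)/384 - 1*290880 = (1/384)*1577 - 290880 = 1577/384 - 290880 = -111696343/384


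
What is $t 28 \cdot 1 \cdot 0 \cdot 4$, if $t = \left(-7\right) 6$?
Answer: $0$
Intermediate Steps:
$t = -42$
$t 28 \cdot 1 \cdot 0 \cdot 4 = \left(-42\right) 28 \cdot 1 \cdot 0 \cdot 4 = - 1176 \cdot 0 \cdot 4 = \left(-1176\right) 0 = 0$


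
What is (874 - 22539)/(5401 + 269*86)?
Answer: -4333/5707 ≈ -0.75924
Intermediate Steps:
(874 - 22539)/(5401 + 269*86) = -21665/(5401 + 23134) = -21665/28535 = -21665*1/28535 = -4333/5707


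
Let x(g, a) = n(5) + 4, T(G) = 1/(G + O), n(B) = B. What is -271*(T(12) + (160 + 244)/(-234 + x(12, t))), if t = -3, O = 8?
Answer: 425741/900 ≈ 473.05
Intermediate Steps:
T(G) = 1/(8 + G) (T(G) = 1/(G + 8) = 1/(8 + G))
x(g, a) = 9 (x(g, a) = 5 + 4 = 9)
-271*(T(12) + (160 + 244)/(-234 + x(12, t))) = -271*(1/(8 + 12) + (160 + 244)/(-234 + 9)) = -271*(1/20 + 404/(-225)) = -271*(1/20 + 404*(-1/225)) = -271*(1/20 - 404/225) = -271*(-1571/900) = 425741/900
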